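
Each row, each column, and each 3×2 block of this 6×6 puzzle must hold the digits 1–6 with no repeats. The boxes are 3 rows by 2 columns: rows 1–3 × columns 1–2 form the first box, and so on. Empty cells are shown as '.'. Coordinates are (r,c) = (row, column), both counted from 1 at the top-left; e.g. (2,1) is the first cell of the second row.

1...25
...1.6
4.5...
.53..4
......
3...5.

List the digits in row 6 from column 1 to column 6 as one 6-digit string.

316452

(2,1) = 5: in row 2, 5 can only go here (every other open cell in that row sees a 5).
(4,5) = 1: in row 4, 1 can only go here (every other open cell in that row sees a 1).
(3,5) = 3: row 3 has {4,5}; col 5 has {1,2,5}; box has {2,5,6} → only 3 remains.
(3,6) = 1: row 3 has {3,4,5}; col 6 has {4,5,6}; box has {2,3,5,6} → only 1 remains.
(5,5) = 6: row 5 has {}; col 5 has {1,2,3,5}; box has {1,4,5} → only 6 remains.
(6,6) = 2: row 6 has {3,5}; col 6 has {1,4,5,6}; box has {1,4,5,6} → only 2 remains.
(2,5) = 4: row 2 has {1,5,6}; col 5 has {1,2,3,5,6}; box has {1,2,3,5,6} → only 4 remains.
(5,1) = 2: row 5 has {6}; col 1 has {1,3,4,5}; box has {3,5} → only 2 remains.
(5,6) = 3: row 5 has {2,6}; col 6 has {1,2,4,5,6}; box has {1,2,4,5,6} → only 3 remains.
(2,3) = 2: row 2 has {1,4,5,6}; col 3 has {3,5}; box has {1,5} → only 2 remains.
(3,4) = 6: row 3 has {1,3,4,5}; col 4 has {1}; box has {1,2,5} → only 6 remains.
(4,1) = 6: row 4 has {1,3,4,5}; col 1 has {1,2,3,4,5}; box has {2,3,5} → only 6 remains.
(4,4) = 2: row 4 has {1,3,4,5,6}; col 4 has {1,6}; box has {3} → only 2 remains.
(6,4) = 4: row 6 has {2,3,5}; col 4 has {1,2,6}; box has {2,3} → only 4 remains.
(1,3) = 4: row 1 has {1,2,5}; col 3 has {2,3,5}; box has {1,2,5,6} → only 4 remains.
(1,4) = 3: row 1 has {1,2,4,5}; col 4 has {1,2,4,6}; box has {1,2,4,5,6} → only 3 remains.
(2,2) = 3: row 2 has {1,2,4,5,6}; col 2 has {5}; box has {1,4,5} → only 3 remains.
(3,2) = 2: row 3 has {1,3,4,5,6}; col 2 has {3,5}; box has {1,3,4,5} → only 2 remains.
(5,3) = 1: row 5 has {2,3,6}; col 3 has {2,3,4,5}; box has {2,3,4} → only 1 remains.
(5,4) = 5: row 5 has {1,2,3,6}; col 4 has {1,2,3,4,6}; box has {1,2,3,4} → only 5 remains.
(6,2) = 1: row 6 has {2,3,4,5}; col 2 has {2,3,5}; box has {2,3,5,6} → only 1 remains.
(6,3) = 6: row 6 has {1,2,3,4,5}; col 3 has {1,2,3,4,5}; box has {1,2,3,4,5} → only 6 remains.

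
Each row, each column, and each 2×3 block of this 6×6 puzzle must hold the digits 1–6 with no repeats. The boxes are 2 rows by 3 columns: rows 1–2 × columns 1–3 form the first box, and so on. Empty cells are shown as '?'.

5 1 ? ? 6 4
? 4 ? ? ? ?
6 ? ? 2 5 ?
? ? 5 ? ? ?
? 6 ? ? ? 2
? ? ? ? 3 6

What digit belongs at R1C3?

2

R1C4 = 3 (sole candidate).
R3C2 = 3 (sole candidate).
R3C6 = 1 (sole candidate).
R4C2 = 2 (sole candidate).
R4C5 = 4 (sole candidate).
R4C6 = 3 (sole candidate).
R5C5 = 1 (sole candidate).
R6C2 = 5 (sole candidate).
R6C4 = 4 (sole candidate).
R1C3 = 2: row 1 has {1,3,4,5,6}; col 3 has {5}; box has {1,4,5} → only 2 remains.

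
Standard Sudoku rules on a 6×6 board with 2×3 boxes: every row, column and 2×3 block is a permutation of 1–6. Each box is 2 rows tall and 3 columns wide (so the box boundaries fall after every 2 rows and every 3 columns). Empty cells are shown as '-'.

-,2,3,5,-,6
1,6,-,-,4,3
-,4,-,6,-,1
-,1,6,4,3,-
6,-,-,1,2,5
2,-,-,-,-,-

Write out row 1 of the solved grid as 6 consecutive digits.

r1c1 = 4: row 1 has {2,3,5,6}; col 1 has {1,2,6}; box has {1,2,3,6} → only 4 remains.
r1c5 = 1: row 1 has {2,3,4,5,6}; col 5 has {2,3,4}; box has {3,4,5,6} → only 1 remains.

423516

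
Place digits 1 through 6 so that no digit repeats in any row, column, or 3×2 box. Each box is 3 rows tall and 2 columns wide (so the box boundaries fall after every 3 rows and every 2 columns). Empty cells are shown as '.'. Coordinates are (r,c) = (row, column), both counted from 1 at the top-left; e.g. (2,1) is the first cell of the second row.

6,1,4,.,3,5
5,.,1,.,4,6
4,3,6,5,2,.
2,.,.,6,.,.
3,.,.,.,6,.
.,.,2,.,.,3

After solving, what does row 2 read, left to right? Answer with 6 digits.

521346

(1,4) = 2 (sole candidate).
(2,2) = 2: row 2 has {1,4,5,6}; col 2 has {1,3}; box has {1,3,4,5,6} → only 2 remains.
(2,4) = 3: row 2 has {1,2,4,5,6}; col 4 has {2,5,6}; box has {1,2,4,5,6} → only 3 remains.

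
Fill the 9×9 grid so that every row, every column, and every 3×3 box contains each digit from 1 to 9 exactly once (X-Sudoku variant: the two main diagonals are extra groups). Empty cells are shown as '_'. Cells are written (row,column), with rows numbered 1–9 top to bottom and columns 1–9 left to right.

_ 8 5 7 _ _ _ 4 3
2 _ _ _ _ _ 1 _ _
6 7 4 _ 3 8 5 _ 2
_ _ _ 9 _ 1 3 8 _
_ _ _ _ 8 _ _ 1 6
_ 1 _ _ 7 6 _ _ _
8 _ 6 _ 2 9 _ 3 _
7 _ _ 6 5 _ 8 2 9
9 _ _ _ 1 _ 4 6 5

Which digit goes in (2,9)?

8

(1,1) = 1: row 1 has {3,4,5,7,8}; col 1 has {2,6,7,8,9}; box has {2,4,5,6,7,8}; main diagonal has {2,4,5,6,8,9} → only 1 remains.
(1,6) = 2: row 1 has {1,3,4,5,7,8}; col 6 has {1,6,8,9}; box has {3,7,8} → only 2 remains.
(2,2) = 3: row 2 has {1,2}; col 2 has {1,7,8}; box has {1,2,4,5,6,7,8}; main diagonal has {1,2,4,5,6,8,9} → only 3 remains.
(2,3) = 9: row 2 has {1,2,3}; col 3 has {4,5,6}; box has {1,2,3,4,5,6,7,8} → only 9 remains.
(2,8) = 7: row 2 has {1,2,3,9}; col 8 has {1,2,3,4,6,8}; box has {1,2,3,4,5}; anti-diagonal has {1,3,5,6,8,9} → only 7 remains.
(2,9) = 8: row 2 has {1,2,3,7,9}; col 9 has {2,3,5,6,9}; box has {1,2,3,4,5,7} → only 8 remains.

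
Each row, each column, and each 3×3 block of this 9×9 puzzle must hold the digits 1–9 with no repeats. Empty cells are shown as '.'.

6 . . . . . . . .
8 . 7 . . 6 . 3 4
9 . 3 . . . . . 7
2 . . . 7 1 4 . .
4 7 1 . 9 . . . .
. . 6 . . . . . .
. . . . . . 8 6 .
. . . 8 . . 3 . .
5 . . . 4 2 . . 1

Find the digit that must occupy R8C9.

R6C1 = 3 (sole candidate).
R3C7 = 6 (hidden single in row 3).
R8C5 = 6 (hidden single in column 5).
R9C2 = 6 (hidden single in row 9).
R9C3 = 8 (hidden single in row 9).
R9C4 = 3 (hidden single in row 9).
R4C9 = 3 (hidden single in row 4).
R4C4 = 6 (hidden single in row 4).
R5C6 = 3 (hidden single in row 5).
R5C9 = 6 (hidden single in row 5).
R1C5 = 3 (hidden single in row 1).
R5C8 = 8 (hidden single in row 5).
R4C2 = 8 (hidden single in row 4).
R7C2 = 3 (hidden single in row 7).
R7C3 = 4 (hidden single in row 7).
R7C9 = 2 (hidden single in row 7).
R8C8 = 4 (hidden single in row 8).
R1C9 = 8 (hidden single in column 9).
R8C9 = 5: in box 9, 5 can only go here (every other open cell in that box sees a 5).

5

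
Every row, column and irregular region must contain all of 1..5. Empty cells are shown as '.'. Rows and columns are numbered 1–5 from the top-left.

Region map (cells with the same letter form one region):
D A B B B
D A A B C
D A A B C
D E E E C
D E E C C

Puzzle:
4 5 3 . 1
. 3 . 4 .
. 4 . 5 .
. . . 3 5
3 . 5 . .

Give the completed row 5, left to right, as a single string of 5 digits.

32514

R1C4 = 2: row 1 has {1,3,4,5}; col 4 has {3,4,5}; region has {1,3,4,5} → only 2 remains.
R2C5 = 2: row 2 has {3,4}; col 5 has {1,5}; region has {5} → only 2 remains.
R3C5 = 3: row 3 has {4,5}; col 5 has {1,2,5}; region has {2,5} → only 3 remains.
R5C4 = 1: row 5 has {3,5}; col 4 has {2,3,4,5}; region has {2,3,5} → only 1 remains.
R5C5 = 4: row 5 has {1,3,5}; col 5 has {1,2,3,5}; region has {1,2,3,5} → only 4 remains.
R2C3 = 1: row 2 has {2,3,4}; col 3 has {3,5}; region has {3,4,5} → only 1 remains.
R3C3 = 2: row 3 has {3,4,5}; col 3 has {1,3,5}; region has {1,3,4,5} → only 2 remains.
R4C3 = 4: row 4 has {3,5}; col 3 has {1,2,3,5}; region has {3,5} → only 4 remains.
R5C2 = 2: row 5 has {1,3,4,5}; col 2 has {3,4,5}; region has {3,4,5} → only 2 remains.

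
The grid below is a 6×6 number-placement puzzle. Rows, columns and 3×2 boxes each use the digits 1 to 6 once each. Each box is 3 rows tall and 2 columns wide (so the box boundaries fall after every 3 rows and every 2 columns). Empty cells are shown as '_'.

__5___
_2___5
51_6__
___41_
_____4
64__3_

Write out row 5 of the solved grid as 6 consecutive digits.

r6c6 = 2: row 6 has {3,4,6}; col 6 has {4,5}; box has {1,3,4} → only 2 remains.
r3c6 = 3: row 3 has {1,5,6}; col 6 has {2,4,5}; box has {5} → only 3 remains.
r4c6 = 6: row 4 has {1,4}; col 6 has {2,3,4,5}; box has {1,2,3,4} → only 6 remains.
r5c5 = 5: row 5 has {4}; col 5 has {1,3}; box has {1,2,3,4,6} → only 5 remains.
r6c3 = 1: row 6 has {2,3,4,6}; col 3 has {5}; box has {4} → only 1 remains.
r6c4 = 5: row 6 has {1,2,3,4,6}; col 4 has {4,6}; box has {1,4} → only 5 remains.
r1c6 = 1: row 1 has {5}; col 6 has {2,3,4,5,6}; box has {3,5} → only 1 remains.
r5c2 = 3: row 5 has {4,5}; col 2 has {1,2,4}; box has {4,6} → only 3 remains.
r5c4 = 2: row 5 has {3,4,5}; col 4 has {4,5,6}; box has {1,4,5} → only 2 remains.
r1c2 = 6: row 1 has {1,5}; col 2 has {1,2,3,4}; box has {1,2,5} → only 6 remains.
r1c4 = 3: row 1 has {1,5,6}; col 4 has {2,4,5,6}; box has {5,6} → only 3 remains.
r2c3 = 4: row 2 has {2,5}; col 3 has {1,5}; box has {3,5,6} → only 4 remains.
r2c4 = 1: row 2 has {2,4,5}; col 4 has {2,3,4,5,6}; box has {3,4,5,6} → only 1 remains.
r2c5 = 6: row 2 has {1,2,4,5}; col 5 has {1,3,5}; box has {1,3,5} → only 6 remains.
r3c3 = 2: row 3 has {1,3,5,6}; col 3 has {1,4,5}; box has {1,3,4,5,6} → only 2 remains.
r3c5 = 4: row 3 has {1,2,3,5,6}; col 5 has {1,3,5,6}; box has {1,3,5,6} → only 4 remains.
r4c1 = 2: row 4 has {1,4,6}; col 1 has {5,6}; box has {3,4,6} → only 2 remains.
r4c2 = 5: row 4 has {1,2,4,6}; col 2 has {1,2,3,4,6}; box has {2,3,4,6} → only 5 remains.
r4c3 = 3: row 4 has {1,2,4,5,6}; col 3 has {1,2,4,5}; box has {1,2,4,5} → only 3 remains.
r5c1 = 1: row 5 has {2,3,4,5}; col 1 has {2,5,6}; box has {2,3,4,5,6} → only 1 remains.
r5c3 = 6: row 5 has {1,2,3,4,5}; col 3 has {1,2,3,4,5}; box has {1,2,3,4,5} → only 6 remains.

136254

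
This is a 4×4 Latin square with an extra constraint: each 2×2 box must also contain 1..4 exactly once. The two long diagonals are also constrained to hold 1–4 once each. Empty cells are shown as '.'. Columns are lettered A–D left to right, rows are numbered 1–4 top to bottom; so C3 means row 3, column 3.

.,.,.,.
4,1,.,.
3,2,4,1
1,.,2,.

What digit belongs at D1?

A1 = 2: row 1 has {}; col 1 has {1,3,4}; box has {1,4}; main diagonal has {1,4} → only 2 remains.
B1 = 3: row 1 has {2}; col 2 has {1,2}; box has {1,2,4} → only 3 remains.
C1 = 1: row 1 has {2,3}; col 3 has {2,4}; box has {} → only 1 remains.
D1 = 4: row 1 has {1,2,3}; col 4 has {1}; box has {1}; anti-diagonal has {1,2} → only 4 remains.

4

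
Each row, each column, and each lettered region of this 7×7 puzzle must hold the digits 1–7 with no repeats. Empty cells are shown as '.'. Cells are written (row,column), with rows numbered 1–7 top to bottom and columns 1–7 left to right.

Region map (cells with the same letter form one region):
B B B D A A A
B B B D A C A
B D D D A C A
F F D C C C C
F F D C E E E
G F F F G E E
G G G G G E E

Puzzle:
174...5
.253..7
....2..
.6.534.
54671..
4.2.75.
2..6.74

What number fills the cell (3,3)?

(1,4) = 2: row 1 has {1,4,5,7}; col 4 has {3,5,6,7}; region has {3,6} → only 2 remains.
(1,5) = 6: row 1 has {1,2,4,5,7}; col 5 has {1,2,3,7}; region has {2,5,7} → only 6 remains.
(1,6) = 3: row 1 has {1,2,4,5,6,7}; col 6 has {4,5,7}; region has {2,5,6,7} → only 3 remains.
(2,1) = 6: row 2 has {2,3,5,7}; col 1 has {1,2,4,5}; region has {1,2,4,5,7} → only 6 remains.
(2,5) = 4: row 2 has {2,3,5,6,7}; col 5 has {1,2,3,6,7}; region has {2,3,5,6,7} → only 4 remains.
(2,6) = 1: row 2 has {2,3,4,5,6,7}; col 6 has {3,4,5,7}; region has {3,4,5,7} → only 1 remains.
(3,1) = 3: row 3 has {2}; col 1 has {1,2,4,5,6}; region has {1,2,4,5,6,7} → only 3 remains.
(3,6) = 6: row 3 has {2,3}; col 6 has {1,3,4,5,7}; region has {1,3,4,5,7} → only 6 remains.
(3,7) = 1: row 3 has {2,3,6}; col 7 has {4,5,7}; region has {2,3,4,5,6,7} → only 1 remains.
(4,1) = 7: row 4 has {3,4,5,6}; col 1 has {1,2,3,4,5,6}; region has {2,4,5,6} → only 7 remains.
(4,3) = 1: row 4 has {3,4,5,6,7}; col 3 has {2,4,5,6}; region has {2,3,6} → only 1 remains.
(4,7) = 2: row 4 has {1,3,4,5,6,7}; col 7 has {1,4,5,7}; region has {1,3,4,5,6,7} → only 2 remains.
(5,6) = 2: row 5 has {1,4,5,6,7}; col 6 has {1,3,4,5,6,7}; region has {1,4,5,7} → only 2 remains.
(5,7) = 3: row 5 has {1,2,4,5,6,7}; col 7 has {1,2,4,5,7}; region has {1,2,4,5,7} → only 3 remains.
(6,4) = 1: row 6 has {2,4,5,7}; col 4 has {2,3,5,6,7}; region has {2,4,5,6,7} → only 1 remains.
(6,7) = 6: row 6 has {1,2,4,5,7}; col 7 has {1,2,3,4,5,7}; region has {1,2,3,4,5,7} → only 6 remains.
(7,3) = 3: row 7 has {2,4,6,7}; col 3 has {1,2,4,5,6}; region has {2,4,6,7} → only 3 remains.
(7,5) = 5: row 7 has {2,3,4,6,7}; col 5 has {1,2,3,4,6,7}; region has {2,3,4,6,7} → only 5 remains.
(3,2) = 5: row 3 has {1,2,3,6}; col 2 has {2,4,6,7}; region has {1,2,3,6} → only 5 remains.
(3,3) = 7: row 3 has {1,2,3,5,6}; col 3 has {1,2,3,4,5,6}; region has {1,2,3,5,6} → only 7 remains.

7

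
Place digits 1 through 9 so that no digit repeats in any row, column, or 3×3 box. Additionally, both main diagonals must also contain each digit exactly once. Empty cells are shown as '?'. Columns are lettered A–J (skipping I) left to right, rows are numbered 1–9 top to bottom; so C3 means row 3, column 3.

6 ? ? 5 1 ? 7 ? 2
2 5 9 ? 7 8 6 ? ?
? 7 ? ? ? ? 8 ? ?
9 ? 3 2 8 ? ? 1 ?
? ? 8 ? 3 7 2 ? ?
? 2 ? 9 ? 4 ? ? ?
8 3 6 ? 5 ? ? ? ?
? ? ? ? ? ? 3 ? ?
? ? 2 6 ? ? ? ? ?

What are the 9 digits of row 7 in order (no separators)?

C1 = 4 (sole candidate).
H2 = 4 (sole candidate).
C3 = 1 (sole candidate).
F4 = 5 (sole candidate).
G4 = 4 (sole candidate).
D5 = 1 (sole candidate).
E6 = 6 (sole candidate).
G6 = 5 (sole candidate).
G7 = 9: row 7 has {3,5,6,8}; col 7 has {2,3,4,5,6,7,8}; box has {3}; main diagonal has {1,2,3,4,5,6} → only 9 remains.
B8 = 1 (sole candidate).
A9 = 7 (sole candidate).
G9 = 1 (sole candidate).
J9 = 8 (sole candidate).
B1 = 8 (sole candidate).
D2 = 3 (sole candidate).
J2 = 1 (sole candidate).
A3 = 3 (sole candidate).
D3 = 4 (sole candidate).
B4 = 6 (sole candidate).
J4 = 7 (sole candidate).
B5 = 4 (sole candidate).
A6 = 1 (sole candidate).
C6 = 7 (sole candidate).
J6 = 3 (sole candidate).
D7 = 7: row 7 has {3,5,6,8,9}; col 4 has {1,2,3,4,5,6,9}; box has {5,6} → only 7 remains.
H7 = 2: row 7 has {3,5,6,7,8,9}; col 8 has {1,4}; box has {1,3,8,9} → only 2 remains.
J7 = 4: row 7 has {2,3,5,6,7,8,9}; col 9 has {1,2,3,7,8}; box has {1,2,3,8,9} → only 4 remains.
C8 = 5 (sole candidate).
D8 = 8 (sole candidate).
H8 = 7 (sole candidate).
J8 = 6 (sole candidate).
B9 = 9 (sole candidate).
E9 = 4 (sole candidate).
F9 = 3 (sole candidate).
H9 = 5 (sole candidate).
F1 = 9 (sole candidate).
H1 = 3 (sole candidate).
E3 = 2 (sole candidate).
F3 = 6 (sole candidate).
H3 = 9 (sole candidate).
J3 = 5 (sole candidate).
A5 = 5 (sole candidate).
H5 = 6 (sole candidate).
J5 = 9 (sole candidate).
H6 = 8 (sole candidate).
F7 = 1: row 7 has {2,3,4,5,6,7,8,9}; col 6 has {3,4,5,6,7,8,9}; box has {3,4,5,6,7,8} → only 1 remains.

836751924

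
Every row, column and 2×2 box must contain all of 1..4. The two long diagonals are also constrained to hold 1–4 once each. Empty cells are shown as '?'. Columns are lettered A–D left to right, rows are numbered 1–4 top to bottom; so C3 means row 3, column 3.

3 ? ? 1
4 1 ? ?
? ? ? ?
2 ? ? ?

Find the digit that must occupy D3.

B1 = 2: row 1 has {1,3}; col 2 has {1}; box has {1,3,4} → only 2 remains.
C1 = 4: row 1 has {1,2,3}; col 3 has {}; box has {1} → only 4 remains.
C2 = 3: row 2 has {1,4}; col 3 has {4}; box has {1,4}; anti-diagonal has {1,2} → only 3 remains.
D2 = 2: row 2 has {1,3,4}; col 4 has {1}; box has {1,3,4} → only 2 remains.
A3 = 1: row 3 has {}; col 1 has {2,3,4}; box has {2} → only 1 remains.
B3 = 4: row 3 has {1}; col 2 has {1,2}; box has {1,2}; anti-diagonal has {1,2,3} → only 4 remains.
C3 = 2: row 3 has {1,4}; col 3 has {3,4}; box has {}; main diagonal has {1,3} → only 2 remains.
D3 = 3: row 3 has {1,2,4}; col 4 has {1,2}; box has {2} → only 3 remains.

3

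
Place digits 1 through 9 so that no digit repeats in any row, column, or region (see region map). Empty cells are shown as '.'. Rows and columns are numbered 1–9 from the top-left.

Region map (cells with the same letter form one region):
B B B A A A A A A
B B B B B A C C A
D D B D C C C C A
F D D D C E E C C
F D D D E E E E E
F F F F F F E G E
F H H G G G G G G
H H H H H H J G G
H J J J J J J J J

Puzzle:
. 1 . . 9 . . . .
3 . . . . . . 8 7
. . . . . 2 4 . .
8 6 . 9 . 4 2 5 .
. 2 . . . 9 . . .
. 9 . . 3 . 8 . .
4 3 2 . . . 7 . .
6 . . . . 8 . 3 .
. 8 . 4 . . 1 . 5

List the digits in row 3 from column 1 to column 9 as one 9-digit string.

r8c7 = 9 (sole candidate).
r2c7 = 6 (sole candidate).
r2c6 = 1 (hidden single in row 2).
r2c3 = 9 (hidden single in row 2).
r3c8 = 9: in row 3, 9 can only go here (every other open cell in that row sees a 9).
r5c3 = 4 (hidden single in row 5).
r5c4 = 8 (hidden single in row 5).
r6c8 = 4 (hidden single in row 6).
r1c9 = 4 (hidden single in row 1).
r1c3 = 8 (hidden single in row 1).
r1c1 = 7 (hidden single in row 1).
r9c1 = 9 (sole candidate).
r3c9 = 8: in row 3, 8 can only go here (every other open cell in that row sees an 8).
r3c4 = 3: in row 3, 3 can only go here (every other open cell in that row sees a 3).
r3c3 = 6: in row 3, 6 can only go here (every other open cell in that row sees a 6).
r4c9 = 3 (hidden single in row 4).
r5c7 = 3 (hidden single in row 5).
r1c7 = 5 (sole candidate).
r1c6 = 3 (hidden single in row 1).
r7c5 = 8 (hidden single in row 7).
r7c9 = 9 (hidden single in row 7).
r8c9 = 2 (hidden single in row 8).
r9c3 = 3 (hidden single in row 9).
r6c1 = 2 (hidden single in column 1).
r5c5 = 5 (hidden single in region E).
r5c1 = 1 (sole candidate).
r5c9 = 6 (sole candidate).
r6c9 = 1 (sole candidate).
r3c1 = 5: row 3 has {2,3,4,6,8,9}; col 1 has {1,2,3,4,6,7,8,9}; region has {2,3,4,6,8,9} → only 5 remains.
r3c2 = 7: row 3 has {2,3,4,5,6,8,9}; col 2 has {1,2,3,6,8,9}; region has {2,3,4,5,6,8,9} → only 7 remains.
r3c5 = 1: row 3 has {2,3,4,5,6,7,8,9}; col 5 has {3,5,8,9}; region has {2,3,4,5,6,8,9} → only 1 remains.

576312498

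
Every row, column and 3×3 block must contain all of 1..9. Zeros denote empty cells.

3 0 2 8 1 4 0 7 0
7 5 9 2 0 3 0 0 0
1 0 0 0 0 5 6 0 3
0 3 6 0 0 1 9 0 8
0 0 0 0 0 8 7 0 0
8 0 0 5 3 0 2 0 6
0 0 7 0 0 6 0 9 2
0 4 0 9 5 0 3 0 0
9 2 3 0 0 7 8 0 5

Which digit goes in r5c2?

9

r1c2 = 6 (sole candidate).
r1c7 = 5 (sole candidate).
r1c9 = 9 (sole candidate).
r2c5 = 6 (sole candidate).
r3c2 = 8 (sole candidate).
r3c3 = 4 (sole candidate).
r3c4 = 7 (sole candidate).
r3c5 = 9 (sole candidate).
r3c8 = 2 (sole candidate).
r4c4 = 4 (sole candidate).
r4c8 = 5 (sole candidate).
r5c4 = 6 (sole candidate).
r5c5 = 2 (sole candidate).
r6c3 = 1 (sole candidate).
r6c6 = 9 (sole candidate).
r6c8 = 4 (sole candidate).
r7c1 = 5 (sole candidate).
r7c2 = 1 (sole candidate).
r7c4 = 3 (sole candidate).
r7c7 = 4 (sole candidate).
r8c1 = 6 (sole candidate).
r8c3 = 8 (sole candidate).
r8c6 = 2 (sole candidate).
r8c8 = 1 (sole candidate).
r8c9 = 7 (sole candidate).
r9c4 = 1 (sole candidate).
r9c5 = 4 (sole candidate).
r9c8 = 6 (sole candidate).
r2c7 = 1 (sole candidate).
r2c8 = 8 (sole candidate).
r2c9 = 4 (sole candidate).
r4c1 = 2 (sole candidate).
r4c5 = 7 (sole candidate).
r5c1 = 4 (sole candidate).
r5c2 = 9: row 5 has {2,4,6,7,8}; col 2 has {1,2,3,4,5,6,8}; box has {1,2,3,4,6,8} → only 9 remains.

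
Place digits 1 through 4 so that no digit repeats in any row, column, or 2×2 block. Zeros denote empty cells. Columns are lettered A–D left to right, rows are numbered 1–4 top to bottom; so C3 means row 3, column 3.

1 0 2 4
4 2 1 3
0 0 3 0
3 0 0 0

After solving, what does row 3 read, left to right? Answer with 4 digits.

2431

B1 = 3: row 1 has {1,2,4}; col 2 has {2}; box has {1,2,4} → only 3 remains.
A3 = 2: row 3 has {3}; col 1 has {1,3,4}; box has {3} → only 2 remains.
D3 = 1: row 3 has {2,3}; col 4 has {3,4}; box has {3} → only 1 remains.
C4 = 4: row 4 has {3}; col 3 has {1,2,3}; box has {1,3} → only 4 remains.
D4 = 2: row 4 has {3,4}; col 4 has {1,3,4}; box has {1,3,4} → only 2 remains.
B3 = 4: row 3 has {1,2,3}; col 2 has {2,3}; box has {2,3} → only 4 remains.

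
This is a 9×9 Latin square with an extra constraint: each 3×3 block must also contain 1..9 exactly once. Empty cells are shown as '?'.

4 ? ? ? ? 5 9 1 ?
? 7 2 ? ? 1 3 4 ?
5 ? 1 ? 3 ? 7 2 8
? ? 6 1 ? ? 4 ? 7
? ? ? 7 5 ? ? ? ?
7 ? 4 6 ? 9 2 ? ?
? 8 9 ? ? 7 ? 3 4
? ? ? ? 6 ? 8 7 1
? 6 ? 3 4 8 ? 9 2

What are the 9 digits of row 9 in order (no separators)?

167348592

row 1, column 2 = 3 (sole candidate).
row 1, column 3 = 8 (sole candidate).
row 1, column 4 = 2 (sole candidate).
row 1, column 5 = 7 (sole candidate).
row 1, column 9 = 6 (sole candidate).
row 2, column 9 = 5 (sole candidate).
row 3, column 2 = 9 (sole candidate).
row 3, column 4 = 4 (sole candidate).
row 3, column 6 = 6 (sole candidate).
row 5, column 3 = 3 (sole candidate).
row 5, column 9 = 9 (sole candidate).
row 6, column 5 = 8 (sole candidate).
row 6, column 8 = 5 (sole candidate).
row 6, column 9 = 3 (sole candidate).
row 7, column 4 = 5 (sole candidate).
row 7, column 7 = 6 (sole candidate).
row 8, column 3 = 5 (sole candidate).
row 8, column 4 = 9 (sole candidate).
row 8, column 6 = 2 (sole candidate).
row 9, column 1 = 1: row 9 has {2,3,4,6,8,9}; col 1 has {4,5,7}; box has {5,6,8,9} → only 1 remains.
row 9, column 3 = 7: row 9 has {1,2,3,4,6,8,9}; col 3 has {1,2,3,4,5,6,8,9}; box has {1,5,6,8,9} → only 7 remains.
row 9, column 7 = 5: row 9 has {1,2,3,4,6,7,8,9}; col 7 has {2,3,4,6,7,8,9}; box has {1,2,3,4,6,7,8,9} → only 5 remains.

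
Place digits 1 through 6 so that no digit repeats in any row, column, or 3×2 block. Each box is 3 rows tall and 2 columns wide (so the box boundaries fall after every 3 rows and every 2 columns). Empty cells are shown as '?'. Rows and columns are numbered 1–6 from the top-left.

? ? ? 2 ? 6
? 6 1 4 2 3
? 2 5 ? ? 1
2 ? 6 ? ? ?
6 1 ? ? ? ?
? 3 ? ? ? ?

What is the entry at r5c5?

r1c3 = 3: row 1 has {2,6}; col 3 has {1,5,6}; box has {1,2,4,5} → only 3 remains.
r2c1 = 5: row 2 has {1,2,3,4,6}; col 1 has {2,6}; box has {2,6} → only 5 remains.
r3c4 = 6: row 3 has {1,2,5}; col 4 has {2,4}; box has {1,2,3,4,5} → only 6 remains.
r3c5 = 4: row 3 has {1,2,5,6}; col 5 has {2}; box has {1,2,3,6} → only 4 remains.
r6c1 = 4: row 6 has {3}; col 1 has {2,5,6}; box has {1,2,3,6} → only 4 remains.
r6c3 = 2: row 6 has {3,4}; col 3 has {1,3,5,6}; box has {6} → only 2 remains.
r6c6 = 5: row 6 has {2,3,4}; col 6 has {1,3,6}; box has {} → only 5 remains.
r1c1 = 1: row 1 has {2,3,6}; col 1 has {2,4,5,6}; box has {2,5,6} → only 1 remains.
r1c2 = 4: row 1 has {1,2,3,6}; col 2 has {1,2,3,6}; box has {1,2,5,6} → only 4 remains.
r1c5 = 5: row 1 has {1,2,3,4,6}; col 5 has {2,4}; box has {1,2,3,4,6} → only 5 remains.
r3c1 = 3: row 3 has {1,2,4,5,6}; col 1 has {1,2,4,5,6}; box has {1,2,4,5,6} → only 3 remains.
r4c2 = 5: row 4 has {2,6}; col 2 has {1,2,3,4,6}; box has {1,2,3,4,6} → only 5 remains.
r4c6 = 4: row 4 has {2,5,6}; col 6 has {1,3,5,6}; box has {5} → only 4 remains.
r5c3 = 4: row 5 has {1,6}; col 3 has {1,2,3,5,6}; box has {2,6} → only 4 remains.
r5c5 = 3: row 5 has {1,4,6}; col 5 has {2,4,5}; box has {4,5} → only 3 remains.

3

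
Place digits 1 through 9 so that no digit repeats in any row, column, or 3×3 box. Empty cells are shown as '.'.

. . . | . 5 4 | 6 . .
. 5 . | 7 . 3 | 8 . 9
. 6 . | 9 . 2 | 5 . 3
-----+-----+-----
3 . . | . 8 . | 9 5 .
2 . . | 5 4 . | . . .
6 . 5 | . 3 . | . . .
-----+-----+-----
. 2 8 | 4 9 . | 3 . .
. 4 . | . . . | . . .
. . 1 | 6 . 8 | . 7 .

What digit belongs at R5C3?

R3C5 = 1: row 3 has {2,3,5,6,9}; col 5 has {3,4,5,8,9}; box has {2,3,4,5,7,9} → only 1 remains.
R3C8 = 4: row 3 has {1,2,3,5,6,9}; col 8 has {5,7}; box has {3,5,6,8,9} → only 4 remains.
R9C5 = 2: row 9 has {1,6,7,8}; col 5 has {1,3,4,5,8,9}; box has {4,6,8,9} → only 2 remains.
R9C7 = 4: row 9 has {1,2,6,7,8}; col 7 has {3,5,6,8,9}; box has {3,7} → only 4 remains.
R9C9 = 5: row 9 has {1,2,4,6,7,8}; col 9 has {3,9}; box has {3,4,7} → only 5 remains.
R1C4 = 8: row 1 has {4,5,6}; col 4 has {4,5,6,7,9}; box has {1,2,3,4,5,7,9} → only 8 remains.
R2C5 = 6: row 2 has {3,5,7,8,9}; col 5 has {1,2,3,4,5,8,9}; box has {1,2,3,4,5,7,8,9} → only 6 remains.
R3C3 = 7: row 3 has {1,2,3,4,5,6,9}; col 3 has {1,5,8}; box has {5,6} → only 7 remains.
R4C3 = 4: row 4 has {3,5,8,9}; col 3 has {1,5,7,8}; box has {2,3,5,6} → only 4 remains.
R5C3 = 9: row 5 has {2,4,5}; col 3 has {1,4,5,7,8}; box has {2,3,4,5,6} → only 9 remains.

9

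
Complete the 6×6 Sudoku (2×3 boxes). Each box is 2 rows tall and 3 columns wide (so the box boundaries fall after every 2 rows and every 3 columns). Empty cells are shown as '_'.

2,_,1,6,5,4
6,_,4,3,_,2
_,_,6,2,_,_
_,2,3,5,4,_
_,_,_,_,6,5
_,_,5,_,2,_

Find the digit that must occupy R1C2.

R1C2 = 3: row 1 has {1,2,4,5,6}; col 2 has {2}; box has {1,2,4,6} → only 3 remains.

3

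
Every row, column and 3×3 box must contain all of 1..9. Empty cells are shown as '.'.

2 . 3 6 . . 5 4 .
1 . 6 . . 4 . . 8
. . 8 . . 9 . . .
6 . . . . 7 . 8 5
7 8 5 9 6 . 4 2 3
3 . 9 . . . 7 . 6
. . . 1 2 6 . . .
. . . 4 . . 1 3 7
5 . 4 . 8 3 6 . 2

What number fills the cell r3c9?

r3c1 = 4: row 3 has {8,9}; col 1 has {1,2,3,5,6,7}; box has {1,2,3,6,8} → only 4 remains.
r3c9 = 1: row 3 has {4,8,9}; col 9 has {2,3,5,6,7,8}; box has {4,5,8} → only 1 remains.

1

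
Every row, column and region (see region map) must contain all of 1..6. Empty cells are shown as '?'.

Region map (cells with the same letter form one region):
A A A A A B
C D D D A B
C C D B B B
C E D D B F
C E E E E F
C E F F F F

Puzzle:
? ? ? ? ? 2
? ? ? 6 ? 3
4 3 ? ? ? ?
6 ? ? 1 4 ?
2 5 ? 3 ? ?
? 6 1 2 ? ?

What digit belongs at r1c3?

6

r3c4 = 5 (sole candidate).
r4c2 = 2 (sole candidate).
r4c6 = 5 (sole candidate).
r5c3 = 4 (sole candidate).
r5c5 = 1 (sole candidate).
r5c6 = 6 (sole candidate).
r6c1 = 5 (sole candidate).
r6c5 = 3 (sole candidate).
r6c6 = 4 (sole candidate).
r1c4 = 4 (sole candidate).
r2c1 = 1 (sole candidate).
r2c2 = 4 (sole candidate).
r3c3 = 2 (sole candidate).
r3c5 = 6 (sole candidate).
r3c6 = 1 (sole candidate).
r4c3 = 3 (sole candidate).
r1c1 = 3 (sole candidate).
r1c2 = 1 (sole candidate).
r1c5 = 5 (sole candidate).
r2c3 = 5 (sole candidate).
r2c5 = 2 (sole candidate).
r1c3 = 6: row 1 has {1,2,3,4,5}; col 3 has {1,2,3,4,5}; region has {1,2,3,4,5} → only 6 remains.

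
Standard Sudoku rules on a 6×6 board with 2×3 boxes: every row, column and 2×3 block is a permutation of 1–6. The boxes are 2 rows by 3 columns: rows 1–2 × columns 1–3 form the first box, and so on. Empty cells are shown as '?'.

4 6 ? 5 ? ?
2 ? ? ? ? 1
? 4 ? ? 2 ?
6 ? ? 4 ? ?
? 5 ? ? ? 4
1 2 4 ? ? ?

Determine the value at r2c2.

r1c5 = 3: row 1 has {4,5,6}; col 5 has {2}; box has {1,5} → only 3 remains.
r1c6 = 2: row 1 has {3,4,5,6}; col 6 has {1,4}; box has {1,3,5} → only 2 remains.
r2c2 = 3: row 2 has {1,2}; col 2 has {2,4,5,6}; box has {2,4,6} → only 3 remains.

3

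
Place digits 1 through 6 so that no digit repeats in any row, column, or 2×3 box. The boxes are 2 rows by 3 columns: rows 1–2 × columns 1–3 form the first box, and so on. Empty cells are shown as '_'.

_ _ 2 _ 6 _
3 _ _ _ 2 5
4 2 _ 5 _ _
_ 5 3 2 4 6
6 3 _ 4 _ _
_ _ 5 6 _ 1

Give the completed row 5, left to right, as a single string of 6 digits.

R2C4 = 1: row 2 has {2,3,5}; col 4 has {2,4,5,6}; box has {2,5,6} → only 1 remains.
R3C6 = 3: row 3 has {2,4,5}; col 6 has {1,5,6}; box has {2,4,5,6} → only 3 remains.
R4C1 = 1: row 4 has {2,3,4,5,6}; col 1 has {3,4,6}; box has {2,3,4,5} → only 1 remains.
R5C3 = 1: row 5 has {3,4,6}; col 3 has {2,3,5}; box has {3,5,6} → only 1 remains.
R5C5 = 5: row 5 has {1,3,4,6}; col 5 has {2,4,6}; box has {1,4,6} → only 5 remains.
R5C6 = 2: row 5 has {1,3,4,5,6}; col 6 has {1,3,5,6}; box has {1,4,5,6} → only 2 remains.

631452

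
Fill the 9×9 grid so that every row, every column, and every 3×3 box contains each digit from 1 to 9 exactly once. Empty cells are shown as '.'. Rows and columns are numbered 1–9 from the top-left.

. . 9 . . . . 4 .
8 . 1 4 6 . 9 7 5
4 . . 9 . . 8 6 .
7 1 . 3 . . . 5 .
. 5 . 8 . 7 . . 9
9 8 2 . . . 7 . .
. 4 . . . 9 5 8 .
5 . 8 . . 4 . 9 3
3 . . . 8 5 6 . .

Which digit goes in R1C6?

8

R5C1 = 6: row 5 has {5,7,8,9}; col 1 has {3,4,5,7,8,9}; box has {1,2,5,7,8,9} → only 6 remains.
R9C3 = 7: row 9 has {3,5,6,8}; col 3 has {1,2,8,9}; box has {3,4,5,8} → only 7 remains.
R1C1 = 2: row 1 has {4,9}; col 1 has {3,4,5,6,7,8,9}; box has {1,4,8,9} → only 2 remains.
R1C9 = 1: row 1 has {2,4,9}; col 9 has {3,5,9}; box has {4,5,6,7,8,9} → only 1 remains.
R2C2 = 3: row 2 has {1,4,5,6,7,8,9}; col 2 has {1,4,5,8}; box has {1,2,4,8,9} → only 3 remains.
R2C6 = 2: row 2 has {1,3,4,5,6,7,8,9}; col 6 has {4,5,7,9}; box has {4,6,9} → only 2 remains.
R3C2 = 7: row 3 has {4,6,8,9}; col 2 has {1,3,4,5,8}; box has {1,2,3,4,8,9} → only 7 remains.
R3C3 = 5: row 3 has {4,6,7,8,9}; col 3 has {1,2,7,8,9}; box has {1,2,3,4,7,8,9} → only 5 remains.
R3C9 = 2: row 3 has {4,5,6,7,8,9}; col 9 has {1,3,5,9}; box has {1,4,5,6,7,8,9} → only 2 remains.
R4C3 = 4: row 4 has {1,3,5,7}; col 3 has {1,2,5,7,8,9}; box has {1,2,5,6,7,8,9} → only 4 remains.
R4C6 = 6: row 4 has {1,3,4,5,7}; col 6 has {2,4,5,7,9}; box has {3,7,8} → only 6 remains.
R4C7 = 2: row 4 has {1,3,4,5,6,7}; col 7 has {5,6,7,8,9}; box has {5,7,9} → only 2 remains.
R4C9 = 8: row 4 has {1,2,3,4,5,6,7}; col 9 has {1,2,3,5,9}; box has {2,5,7,9} → only 8 remains.
R5C3 = 3: row 5 has {5,6,7,8,9}; col 3 has {1,2,4,5,7,8,9}; box has {1,2,4,5,6,7,8,9} → only 3 remains.
R5C8 = 1: row 5 has {3,5,6,7,8,9}; col 8 has {4,5,6,7,8,9}; box has {2,5,7,8,9} → only 1 remains.
R6C6 = 1: row 6 has {2,7,8,9}; col 6 has {2,4,5,6,7,9}; box has {3,6,7,8} → only 1 remains.
R6C8 = 3: row 6 has {1,2,7,8,9}; col 8 has {1,4,5,6,7,8,9}; box has {1,2,5,7,8,9} → only 3 remains.
R7C1 = 1: row 7 has {4,5,8,9}; col 1 has {2,3,4,5,6,7,8,9}; box has {3,4,5,7,8} → only 1 remains.
R7C3 = 6: row 7 has {1,4,5,8,9}; col 3 has {1,2,3,4,5,7,8,9}; box has {1,3,4,5,7,8} → only 6 remains.
R7C9 = 7: row 7 has {1,4,5,6,8,9}; col 9 has {1,2,3,5,8,9}; box has {3,5,6,8,9} → only 7 remains.
R8C2 = 2: row 8 has {3,4,5,8,9}; col 2 has {1,3,4,5,7,8}; box has {1,3,4,5,6,7,8} → only 2 remains.
R8C7 = 1: row 8 has {2,3,4,5,8,9}; col 7 has {2,5,6,7,8,9}; box has {3,5,6,7,8,9} → only 1 remains.
R9C2 = 9: row 9 has {3,5,6,7,8}; col 2 has {1,2,3,4,5,7,8}; box has {1,2,3,4,5,6,7,8} → only 9 remains.
R9C8 = 2: row 9 has {3,5,6,7,8,9}; col 8 has {1,3,4,5,6,7,8,9}; box has {1,3,5,6,7,8,9} → only 2 remains.
R9C9 = 4: row 9 has {2,3,5,6,7,8,9}; col 9 has {1,2,3,5,7,8,9}; box has {1,2,3,5,6,7,8,9} → only 4 remains.
R1C2 = 6: row 1 has {1,2,4,9}; col 2 has {1,2,3,4,5,7,8,9}; box has {1,2,3,4,5,7,8,9} → only 6 remains.
R1C7 = 3: row 1 has {1,2,4,6,9}; col 7 has {1,2,5,6,7,8,9}; box has {1,2,4,5,6,7,8,9} → only 3 remains.
R3C6 = 3: row 3 has {2,4,5,6,7,8,9}; col 6 has {1,2,4,5,6,7,9}; box has {2,4,6,9} → only 3 remains.
R4C5 = 9: row 4 has {1,2,3,4,5,6,7,8}; col 5 has {6,8}; box has {1,3,6,7,8} → only 9 remains.
R5C7 = 4: row 5 has {1,3,5,6,7,8,9}; col 7 has {1,2,3,5,6,7,8,9}; box has {1,2,3,5,7,8,9} → only 4 remains.
R6C4 = 5: row 6 has {1,2,3,7,8,9}; col 4 has {3,4,8,9}; box has {1,3,6,7,8,9} → only 5 remains.
R6C5 = 4: row 6 has {1,2,3,5,7,8,9}; col 5 has {6,8,9}; box has {1,3,5,6,7,8,9} → only 4 remains.
R6C9 = 6: row 6 has {1,2,3,4,5,7,8,9}; col 9 has {1,2,3,4,5,7,8,9}; box has {1,2,3,4,5,7,8,9} → only 6 remains.
R7C4 = 2: row 7 has {1,4,5,6,7,8,9}; col 4 has {3,4,5,8,9}; box has {4,5,8,9} → only 2 remains.
R7C5 = 3: row 7 has {1,2,4,5,6,7,8,9}; col 5 has {4,6,8,9}; box has {2,4,5,8,9} → only 3 remains.
R8C5 = 7: row 8 has {1,2,3,4,5,8,9}; col 5 has {3,4,6,8,9}; box has {2,3,4,5,8,9} → only 7 remains.
R9C4 = 1: row 9 has {2,3,4,5,6,7,8,9}; col 4 has {2,3,4,5,8,9}; box has {2,3,4,5,7,8,9} → only 1 remains.
R1C4 = 7: row 1 has {1,2,3,4,6,9}; col 4 has {1,2,3,4,5,8,9}; box has {2,3,4,6,9} → only 7 remains.
R1C5 = 5: row 1 has {1,2,3,4,6,7,9}; col 5 has {3,4,6,7,8,9}; box has {2,3,4,6,7,9} → only 5 remains.
R1C6 = 8: row 1 has {1,2,3,4,5,6,7,9}; col 6 has {1,2,3,4,5,6,7,9}; box has {2,3,4,5,6,7,9} → only 8 remains.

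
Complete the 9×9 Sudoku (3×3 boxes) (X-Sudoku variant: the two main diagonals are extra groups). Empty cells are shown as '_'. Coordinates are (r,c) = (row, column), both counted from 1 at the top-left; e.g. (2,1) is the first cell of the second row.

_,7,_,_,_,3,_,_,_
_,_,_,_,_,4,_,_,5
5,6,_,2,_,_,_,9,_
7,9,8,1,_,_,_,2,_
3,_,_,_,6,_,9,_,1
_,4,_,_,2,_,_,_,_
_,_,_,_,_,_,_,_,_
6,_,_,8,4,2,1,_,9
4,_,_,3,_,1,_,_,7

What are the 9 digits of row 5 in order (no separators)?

(4,6) = 5: row 4 has {1,2,7,8,9}; col 6 has {1,2,3,4}; box has {1,2,6}; anti-diagonal has {4,6} → only 5 remains.
(6,1) = 1: row 6 has {2,4}; col 1 has {3,4,5,6,7}; box has {3,4,7,8,9} → only 1 remains.
(8,2) = 3: row 8 has {1,2,4,6,8,9}; col 2 has {4,6,7,9}; box has {4,6}; anti-diagonal has {4,5,6} → only 3 remains.
(8,8) = 5: row 8 has {1,2,3,4,6,8,9}; col 8 has {2,9}; box has {1,7,9}; main diagonal has {1,6,7} → only 5 remains.
(4,5) = 3: row 4 has {1,2,5,7,8,9}; col 5 has {2,4,6}; box has {1,2,5,6} → only 3 remains.
(8,3) = 7: row 8 has {1,2,3,4,5,6,8,9}; col 3 has {8}; box has {3,4,6} → only 7 remains.
(3,5) = 1: in row 3, 1 can only go here (every other open cell in that row sees a 1).
(7,2) = 1: in column 2, 1 can only go here (every other open cell in that column sees a 1).
(6,3) = 6: in column 3, 6 can only go here (every other open cell in that column sees a 6).
(6,7) = 5: in row 6, 5 can only go here (every other open cell in that row sees a 5).
(5,4) = 4: in column 4, 4 can only go here (every other open cell in that column sees a 4).
(7,6) = 6: in column 6, 6 can only go here (every other open cell in that column sees a 6).
(6,6) = 9: in column 6, 9 can only go here (every other open cell in that column sees a 9).
(6,4) = 7: row 6 has {1,2,4,5,6,9}; col 4 has {1,2,3,4,8}; box has {1,2,3,4,5,6,9}; anti-diagonal has {3,4,5,6} → only 7 remains.
(3,7) = 8: row 3 has {1,2,5,6,9}; col 7 has {1,5,9}; box has {5,9}; anti-diagonal has {3,4,5,6,7} → only 8 remains.
(5,6) = 8: row 5 has {1,3,4,6,9}; col 6 has {1,2,3,4,5,6,9}; box has {1,2,3,4,5,6,7,9} → only 8 remains.
(5,8) = 7: row 5 has {1,3,4,6,8,9}; col 8 has {2,5,9}; box has {1,2,5,9} → only 7 remains.
(1,9) = 2: row 1 has {3,7}; col 9 has {1,5,7,9}; box has {5,8,9}; anti-diagonal has {3,4,5,6,7,8} → only 2 remains.
(2,8) = 1: row 2 has {4,5}; col 8 has {2,5,7,9}; box has {2,5,8,9}; anti-diagonal has {2,3,4,5,6,7,8} → only 1 remains.
(3,6) = 7: row 3 has {1,2,5,6,8,9}; col 6 has {1,2,3,4,5,6,8,9}; box has {1,2,3,4} → only 7 remains.
(7,3) = 9: row 7 has {1,6}; col 3 has {6,7,8}; box has {1,3,4,6,7}; anti-diagonal has {1,2,3,4,5,6,7,8} → only 9 remains.
(7,4) = 5: row 7 has {1,6,9}; col 4 has {1,2,3,4,7,8}; box has {1,2,3,4,6,8} → only 5 remains.
(7,5) = 7: row 7 has {1,5,6,9}; col 5 has {1,2,3,4,6}; box has {1,2,3,4,5,6,8} → only 7 remains.
(9,5) = 9: row 9 has {1,3,4,7}; col 5 has {1,2,3,4,6,7}; box has {1,2,3,4,5,6,7,8} → only 9 remains.
(1,1) = 8: row 1 has {2,3,7}; col 1 has {1,3,4,5,6,7}; box has {5,6,7}; main diagonal has {1,5,6,7,9} → only 8 remains.
(1,5) = 5: row 1 has {2,3,7,8}; col 5 has {1,2,3,4,6,7,9}; box has {1,2,3,4,7} → only 5 remains.
(2,2) = 2: row 2 has {1,4,5}; col 2 has {1,3,4,6,7,9}; box has {5,6,7,8}; main diagonal has {1,5,6,7,8,9} → only 2 remains.
(2,3) = 3: row 2 has {1,2,4,5}; col 3 has {6,7,8,9}; box has {2,5,6,7,8} → only 3 remains.
(2,5) = 8: row 2 has {1,2,3,4,5}; col 5 has {1,2,3,4,5,6,7,9}; box has {1,2,3,4,5,7} → only 8 remains.
(3,3) = 4: row 3 has {1,2,5,6,7,8,9}; col 3 has {3,6,7,8,9}; box has {2,3,5,6,7,8}; main diagonal has {1,2,5,6,7,8,9} → only 4 remains.
(3,9) = 3: row 3 has {1,2,4,5,6,7,8,9}; col 9 has {1,2,5,7,9}; box has {1,2,5,8,9} → only 3 remains.
(5,2) = 5: row 5 has {1,3,4,6,7,8,9}; col 2 has {1,2,3,4,6,7,9}; box has {1,3,4,6,7,8,9} → only 5 remains.
(5,3) = 2: row 5 has {1,3,4,5,6,7,8,9}; col 3 has {3,4,6,7,8,9}; box has {1,3,4,5,6,7,8,9} → only 2 remains.

352468971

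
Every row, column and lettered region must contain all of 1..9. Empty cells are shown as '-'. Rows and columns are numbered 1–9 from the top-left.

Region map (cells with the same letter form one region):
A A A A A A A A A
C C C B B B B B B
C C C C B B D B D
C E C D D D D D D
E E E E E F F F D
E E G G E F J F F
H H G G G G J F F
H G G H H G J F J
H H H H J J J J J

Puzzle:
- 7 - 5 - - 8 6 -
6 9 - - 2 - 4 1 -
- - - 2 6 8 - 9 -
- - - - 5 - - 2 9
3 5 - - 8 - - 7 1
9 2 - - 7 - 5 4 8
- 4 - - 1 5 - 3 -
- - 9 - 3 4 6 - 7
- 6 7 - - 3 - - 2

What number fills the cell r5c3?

r2c6 = 7: row 2 has {1,2,4,6,9}; col 6 has {3,4,5,8}; region has {1,2,4,6,8,9} → only 7 remains.
r4c2 = 1: row 4 has {2,5,9}; col 2 has {2,4,5,6,7,9}; region has {2,3,5,7,8,9} → only 1 remains.
r4c6 = 6: row 4 has {1,2,5,9}; col 6 has {3,4,5,7,8}; region has {1,2,5,9} → only 6 remains.
r6c6 = 1: row 6 has {2,4,5,7,8,9}; col 6 has {3,4,5,6,7,8}; region has {3,4,7,8} → only 1 remains.
r7c7 = 9: row 7 has {1,3,4,5}; col 7 has {4,5,6,8}; region has {2,3,5,6,7} → only 9 remains.
r7c9 = 6: row 7 has {1,3,4,5,9}; col 9 has {1,2,7,8,9}; region has {1,3,4,7,8} → only 6 remains.
r8c2 = 8: row 8 has {3,4,6,7,9}; col 2 has {1,2,4,5,6,7,9}; region has {1,4,5,9} → only 8 remains.
r8c4 = 1: row 8 has {3,4,6,7,8,9}; col 4 has {2,5}; region has {3,4,6,7} → only 1 remains.
r8c8 = 5: row 8 has {1,3,4,6,7,8,9}; col 8 has {1,2,3,4,6,7,9}; region has {1,3,4,6,7,8} → only 5 remains.
r9c5 = 4: row 9 has {2,3,6,7}; col 5 has {1,2,3,5,6,7,8}; region has {2,3,5,6,7,9} → only 4 remains.
r9c7 = 1: row 9 has {2,3,4,6,7}; col 7 has {4,5,6,8,9}; region has {2,3,4,5,6,7,9} → only 1 remains.
r9c8 = 8: row 9 has {1,2,3,4,6,7}; col 8 has {1,2,3,4,5,6,7,9}; region has {1,2,3,4,5,6,7,9} → only 8 remains.
r1c5 = 9: row 1 has {5,6,7,8}; col 5 has {1,2,3,4,5,6,7,8}; region has {5,6,7,8} → only 9 remains.
r1c6 = 2: row 1 has {5,6,7,8,9}; col 6 has {1,3,4,5,6,7,8}; region has {5,6,7,8,9} → only 2 remains.
r2c4 = 3: row 2 has {1,2,4,6,7,9}; col 4 has {1,2,5}; region has {1,2,4,6,7,8,9} → only 3 remains.
r2c9 = 5: row 2 has {1,2,3,4,6,7,9}; col 9 has {1,2,6,7,8,9}; region has {1,2,3,4,6,7,8,9} → only 5 remains.
r3c2 = 3: row 3 has {2,6,8,9}; col 2 has {1,2,4,5,6,7,8,9}; region has {2,6,9} → only 3 remains.
r3c7 = 7: row 3 has {2,3,6,8,9}; col 7 has {1,4,5,6,8,9}; region has {1,2,5,6,9} → only 7 remains.
r3c9 = 4: row 3 has {2,3,6,7,8,9}; col 9 has {1,2,5,6,7,8,9}; region has {1,2,5,6,7,9} → only 4 remains.
r4c4 = 8: row 4 has {1,2,5,6,9}; col 4 has {1,2,3,5}; region has {1,2,4,5,6,7,9} → only 8 remains.
r4c7 = 3: row 4 has {1,2,5,6,8,9}; col 7 has {1,4,5,6,7,8,9}; region has {1,2,4,5,6,7,8,9} → only 3 remains.
r5c6 = 9: row 5 has {1,3,5,7,8}; col 6 has {1,2,3,4,5,6,7,8}; region has {1,3,4,5,6,7,8} → only 9 remains.
r5c7 = 2: row 5 has {1,3,5,7,8,9}; col 7 has {1,3,4,5,6,7,8,9}; region has {1,3,4,5,6,7,8,9} → only 2 remains.
r6c4 = 6: row 6 has {1,2,4,5,7,8,9}; col 4 has {1,2,3,5,8}; region has {1,4,5,8,9} → only 6 remains.
r7c3 = 2: row 7 has {1,3,4,5,6,9}; col 3 has {7,9}; region has {1,4,5,6,8,9} → only 2 remains.
r7c4 = 7: row 7 has {1,2,3,4,5,6,9}; col 4 has {1,2,3,5,6,8}; region has {1,2,4,5,6,8,9} → only 7 remains.
r8c1 = 2: row 8 has {1,3,4,5,6,7,8,9}; col 1 has {3,6,9}; region has {1,3,4,6,7} → only 2 remains.
r9c1 = 5: row 9 has {1,2,3,4,6,7,8}; col 1 has {2,3,6,9}; region has {1,2,3,4,6,7} → only 5 remains.
r9c4 = 9: row 9 has {1,2,3,4,5,6,7,8}; col 4 has {1,2,3,5,6,7,8}; region has {1,2,3,4,5,6,7} → only 9 remains.
r1c9 = 3: row 1 has {2,5,6,7,8,9}; col 9 has {1,2,4,5,6,7,8,9}; region has {2,5,6,7,8,9} → only 3 remains.
r2c3 = 8: row 2 has {1,2,3,4,5,6,7,9}; col 3 has {2,7,9}; region has {2,3,6,9} → only 8 remains.
r3c1 = 1: row 3 has {2,3,4,6,7,8,9}; col 1 has {2,3,5,6,9}; region has {2,3,6,8,9} → only 1 remains.
r3c3 = 5: row 3 has {1,2,3,4,6,7,8,9}; col 3 has {2,7,8,9}; region has {1,2,3,6,8,9} → only 5 remains.
r4c3 = 4: row 4 has {1,2,3,5,6,8,9}; col 3 has {2,5,7,8,9}; region has {1,2,3,5,6,8,9} → only 4 remains.
r5c3 = 6: row 5 has {1,2,3,5,7,8,9}; col 3 has {2,4,5,7,8,9}; region has {1,2,3,5,7,8,9} → only 6 remains.

6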